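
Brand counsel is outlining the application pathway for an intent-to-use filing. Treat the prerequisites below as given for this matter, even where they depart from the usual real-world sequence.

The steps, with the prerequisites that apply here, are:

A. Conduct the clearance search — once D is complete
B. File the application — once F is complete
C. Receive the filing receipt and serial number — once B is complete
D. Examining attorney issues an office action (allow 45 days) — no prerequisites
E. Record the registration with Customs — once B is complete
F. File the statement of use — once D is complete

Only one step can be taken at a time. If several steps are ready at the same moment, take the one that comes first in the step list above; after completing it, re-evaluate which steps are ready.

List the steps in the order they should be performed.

D, A, F, B, C, E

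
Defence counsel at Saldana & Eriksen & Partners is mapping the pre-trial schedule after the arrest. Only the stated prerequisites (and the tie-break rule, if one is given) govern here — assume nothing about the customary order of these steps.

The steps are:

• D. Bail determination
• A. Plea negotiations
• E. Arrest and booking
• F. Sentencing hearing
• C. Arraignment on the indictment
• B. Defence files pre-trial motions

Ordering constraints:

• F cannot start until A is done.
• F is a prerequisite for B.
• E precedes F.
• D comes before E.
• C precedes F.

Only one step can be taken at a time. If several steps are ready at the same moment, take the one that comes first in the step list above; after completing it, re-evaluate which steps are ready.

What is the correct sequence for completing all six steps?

D, A, E, C, F, B

Nothing is required for D, A and C. D is listed earlier → D first.
E now also ready, so the ready set is {A, E, C}; A is listed earlier → A.
E and C are both available; E is listed earlier → E.
That leaves C as the only ready step → C.
Next only F has its prerequisites met → F.
Next only B has its prerequisites met → B.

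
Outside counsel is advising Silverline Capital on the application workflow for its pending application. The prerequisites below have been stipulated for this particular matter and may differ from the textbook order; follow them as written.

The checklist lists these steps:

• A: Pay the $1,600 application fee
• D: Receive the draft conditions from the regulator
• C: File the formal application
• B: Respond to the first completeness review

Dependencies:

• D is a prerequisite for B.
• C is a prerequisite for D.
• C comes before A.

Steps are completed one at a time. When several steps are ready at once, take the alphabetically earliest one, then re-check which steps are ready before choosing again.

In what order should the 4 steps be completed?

C A D B

C is the only step with nothing outstanding, so it goes first.
A and D are both available; A has the earlier label → A.
That leaves D as the only ready step → D.
That leaves B as the only ready step → B.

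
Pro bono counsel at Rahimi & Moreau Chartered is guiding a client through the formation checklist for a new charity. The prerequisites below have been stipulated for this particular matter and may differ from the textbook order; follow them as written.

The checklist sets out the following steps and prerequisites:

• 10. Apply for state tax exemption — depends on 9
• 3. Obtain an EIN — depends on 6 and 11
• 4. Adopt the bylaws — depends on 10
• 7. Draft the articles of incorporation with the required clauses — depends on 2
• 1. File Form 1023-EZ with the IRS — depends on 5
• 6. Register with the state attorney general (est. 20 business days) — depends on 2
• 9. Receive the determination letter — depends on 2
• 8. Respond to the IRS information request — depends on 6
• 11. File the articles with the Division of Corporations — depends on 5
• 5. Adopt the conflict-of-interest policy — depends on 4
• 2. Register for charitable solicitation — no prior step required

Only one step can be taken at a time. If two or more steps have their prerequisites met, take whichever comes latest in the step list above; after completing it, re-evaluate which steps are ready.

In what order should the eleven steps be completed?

2 9 6 8 7 10 4 5 11 1 3

Only 2 has no prerequisites, so it is first.
Ready: 9, 6 and 7. 9 is listed later → 9.
6, 7 and 10 are all available; 6 is listed later → 6.
8 now also ready, so the ready set is {8, 7, 10}; 8 is listed later → 8.
Now 7 and 10 have their prerequisites met. 7 is listed later, so 7 next.
10 needed 9, now all done → 10.
4 needed 10, now all done → 4.
5 is the only step now ready → 5.
Ready: 11 and 1. 11 is listed later → 11.
3 now also ready, so the ready set is {1, 3}; 1 is listed later → 1.
3 needed 11 and 6, now all done → 3.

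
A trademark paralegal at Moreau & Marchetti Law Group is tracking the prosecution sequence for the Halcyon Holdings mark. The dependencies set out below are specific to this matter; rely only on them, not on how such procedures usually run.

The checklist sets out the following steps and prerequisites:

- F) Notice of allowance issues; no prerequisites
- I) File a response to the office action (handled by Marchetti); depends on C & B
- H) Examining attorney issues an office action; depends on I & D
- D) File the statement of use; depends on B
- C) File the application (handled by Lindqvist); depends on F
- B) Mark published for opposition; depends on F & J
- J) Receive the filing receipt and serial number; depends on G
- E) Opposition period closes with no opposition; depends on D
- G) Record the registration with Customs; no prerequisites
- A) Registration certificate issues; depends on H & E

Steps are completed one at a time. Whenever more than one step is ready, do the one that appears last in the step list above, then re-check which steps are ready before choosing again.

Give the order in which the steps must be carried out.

G J F B C D E I H A

Nothing is required for G and F. G is listed later → G first.
Ready: J and F. J is listed later → J.
F is the only step now ready → F.
Ready: B and C. B is listed later → B.
Ready: C and D. C is listed later → C.
I now also ready, so the ready set is {D, I}; D is listed later → D.
Now E and I have their prerequisites met. E is listed later, so E next.
I is the only step now ready → I.
H needed D and I, now all done → H.
A is the only step now ready → A.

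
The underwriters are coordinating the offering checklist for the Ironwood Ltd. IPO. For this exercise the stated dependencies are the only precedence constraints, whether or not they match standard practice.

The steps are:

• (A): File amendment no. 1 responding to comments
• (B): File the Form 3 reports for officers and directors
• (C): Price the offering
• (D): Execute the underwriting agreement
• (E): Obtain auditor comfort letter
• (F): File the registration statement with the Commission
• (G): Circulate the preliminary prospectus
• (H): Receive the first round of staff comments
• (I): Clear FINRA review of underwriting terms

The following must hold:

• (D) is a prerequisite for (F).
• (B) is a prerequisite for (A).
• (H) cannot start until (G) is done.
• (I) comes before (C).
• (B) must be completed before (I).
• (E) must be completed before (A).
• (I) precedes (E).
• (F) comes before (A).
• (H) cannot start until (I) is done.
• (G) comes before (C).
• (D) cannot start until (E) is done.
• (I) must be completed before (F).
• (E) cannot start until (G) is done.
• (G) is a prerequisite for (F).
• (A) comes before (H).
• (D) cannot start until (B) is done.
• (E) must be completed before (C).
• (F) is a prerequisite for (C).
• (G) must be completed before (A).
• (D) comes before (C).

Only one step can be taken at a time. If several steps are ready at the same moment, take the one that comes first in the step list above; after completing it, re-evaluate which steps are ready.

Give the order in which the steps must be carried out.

Nothing is required for (B) and (G). (B) is listed earlier → (B) first.
(I) now also ready, so the ready set is {(G), (I)}; (G) is listed earlier → (G).
(I) needed (B), now all done → (I).
Next only (E) has its prerequisites met → (E).
Next only (D) has its prerequisites met → (D).
(F) is the only step now ready → (F).
(A) and (C) are both available; (A) is listed earlier → (A).
(H) now also ready, so the ready set is {(C), (H)}; (C) is listed earlier → (C).
(H) needed (A), (G) and (I), now all done → (H).

(B) → (G) → (I) → (E) → (D) → (F) → (A) → (C) → (H)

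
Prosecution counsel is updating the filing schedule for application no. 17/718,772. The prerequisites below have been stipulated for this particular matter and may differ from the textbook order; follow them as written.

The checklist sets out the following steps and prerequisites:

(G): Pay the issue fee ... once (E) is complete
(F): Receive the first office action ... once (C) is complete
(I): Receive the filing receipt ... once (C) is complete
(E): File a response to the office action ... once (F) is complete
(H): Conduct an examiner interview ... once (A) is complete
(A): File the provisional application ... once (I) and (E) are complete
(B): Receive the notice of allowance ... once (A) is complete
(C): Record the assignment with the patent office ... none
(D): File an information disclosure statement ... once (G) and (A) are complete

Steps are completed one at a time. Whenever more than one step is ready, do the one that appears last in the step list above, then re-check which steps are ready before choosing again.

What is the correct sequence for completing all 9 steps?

(C), (I), (F), (E), (A), (B), (H), (G), (D)

(C) is the only step with nothing outstanding, so it goes first.
Ready: (I) and (F). (I) is listed later → (I).
(F) is the only step now ready → (F).
That leaves (E) as the only ready step → (E).
Ready: (A) and (G). (A) is listed later → (A).
Ready: (B), (H) and (G). (B) is listed later → (B).
(H) and (G) are both available; (H) is listed later → (H).
(G) needed (E), now all done → (G).
(D) is the only step now ready → (D).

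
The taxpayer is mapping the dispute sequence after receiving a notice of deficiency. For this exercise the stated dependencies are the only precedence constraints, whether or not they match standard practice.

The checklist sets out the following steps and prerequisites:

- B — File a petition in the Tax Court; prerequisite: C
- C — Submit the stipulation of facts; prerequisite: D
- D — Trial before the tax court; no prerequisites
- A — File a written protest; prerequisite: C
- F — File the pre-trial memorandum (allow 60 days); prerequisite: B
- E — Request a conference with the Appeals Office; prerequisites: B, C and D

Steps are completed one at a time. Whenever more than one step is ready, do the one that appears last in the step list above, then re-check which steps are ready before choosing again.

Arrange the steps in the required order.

D, C, A, B, E, F

D is the only step with nothing outstanding, so it goes first.
C needed D, now all done → C.
A and B are both available; A is listed later → A.
That leaves B as the only ready step → B.
E and F are both available; E is listed later → E.
F needed B, now all done → F.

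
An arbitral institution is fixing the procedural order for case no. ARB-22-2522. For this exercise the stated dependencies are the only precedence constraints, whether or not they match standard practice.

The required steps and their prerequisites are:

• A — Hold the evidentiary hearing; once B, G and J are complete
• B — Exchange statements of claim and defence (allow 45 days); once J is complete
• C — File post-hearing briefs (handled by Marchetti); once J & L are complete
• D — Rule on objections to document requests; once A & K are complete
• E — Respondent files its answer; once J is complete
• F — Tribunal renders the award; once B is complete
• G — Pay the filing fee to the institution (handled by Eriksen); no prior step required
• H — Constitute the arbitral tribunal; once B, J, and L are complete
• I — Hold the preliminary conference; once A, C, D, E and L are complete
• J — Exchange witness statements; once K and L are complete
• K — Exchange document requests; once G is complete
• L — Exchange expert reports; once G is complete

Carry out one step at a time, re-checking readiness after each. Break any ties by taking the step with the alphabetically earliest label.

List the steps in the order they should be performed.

G, K, L, J, B, A, C, D, E, F, H, I

Only G has no prerequisites, so it is first.
Now K and L have their prerequisites met. K has the earlier label, so K next.
L needed G, now all done → L.
J needed K and L, now all done → J.
Ready: B, C and E. B has the earlier label → B.
A, F and H now also ready, so the ready set is {A, C, E, F, H}; A has the earlier label → A.
D now also ready, so the ready set is {C, D, E, F, H}; C has the earlier label → C.
D, E, F and H are all available; D has the earlier label → D.
E, F and H are all available; E has the earlier label → E.
I now also ready, so the ready set is {F, H, I}; F has the earlier label → F.
Ready: H and I. H has the earlier label → H.
I is the only step now ready → I.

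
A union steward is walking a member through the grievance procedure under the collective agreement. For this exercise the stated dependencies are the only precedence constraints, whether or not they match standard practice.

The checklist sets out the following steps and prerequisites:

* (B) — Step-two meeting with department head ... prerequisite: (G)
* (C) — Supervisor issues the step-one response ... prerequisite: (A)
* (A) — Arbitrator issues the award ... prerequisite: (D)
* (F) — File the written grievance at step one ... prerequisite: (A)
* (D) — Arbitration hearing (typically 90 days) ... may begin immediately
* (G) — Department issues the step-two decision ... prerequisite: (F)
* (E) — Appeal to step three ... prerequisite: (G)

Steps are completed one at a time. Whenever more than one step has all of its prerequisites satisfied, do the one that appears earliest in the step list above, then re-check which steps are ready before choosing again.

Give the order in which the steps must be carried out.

(D) (A) (C) (F) (G) (B) (E)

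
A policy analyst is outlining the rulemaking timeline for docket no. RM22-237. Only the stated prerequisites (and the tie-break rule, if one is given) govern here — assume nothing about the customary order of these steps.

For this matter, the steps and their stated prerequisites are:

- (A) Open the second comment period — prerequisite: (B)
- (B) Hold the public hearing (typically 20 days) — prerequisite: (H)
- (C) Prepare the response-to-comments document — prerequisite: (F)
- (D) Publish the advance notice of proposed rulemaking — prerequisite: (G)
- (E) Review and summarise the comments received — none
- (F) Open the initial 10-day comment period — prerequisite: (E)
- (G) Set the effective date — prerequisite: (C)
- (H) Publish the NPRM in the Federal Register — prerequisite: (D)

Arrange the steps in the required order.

(E), (F), (C), (G), (D), (H), (B), (A)

(E) has no prerequisites → (E) first.
(F) needed (E), now all done → (F).
(C) needed (F), now all done → (C).
(G) is the only step now ready → (G).
(D) needed (G), now all done → (D).
That leaves (H) as the only ready step → (H).
(B) is the only step now ready → (B).
(A) needed (B), now all done → (A).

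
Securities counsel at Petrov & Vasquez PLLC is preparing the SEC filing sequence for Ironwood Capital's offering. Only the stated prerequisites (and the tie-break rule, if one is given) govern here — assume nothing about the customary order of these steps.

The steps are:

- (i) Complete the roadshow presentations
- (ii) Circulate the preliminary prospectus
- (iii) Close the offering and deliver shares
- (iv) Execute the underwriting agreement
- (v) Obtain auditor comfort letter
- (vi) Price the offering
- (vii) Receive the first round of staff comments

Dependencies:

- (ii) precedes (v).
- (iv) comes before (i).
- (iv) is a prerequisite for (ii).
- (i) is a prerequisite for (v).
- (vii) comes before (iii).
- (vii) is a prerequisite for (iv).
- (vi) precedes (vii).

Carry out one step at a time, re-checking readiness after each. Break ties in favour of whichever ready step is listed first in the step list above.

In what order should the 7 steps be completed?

Only (vi) has no prerequisites, so it is first.
Next only (vii) has its prerequisites met → (vii).
(iii) and (iv) are both available; (iii) is listed earlier → (iii).
That leaves (iv) as the only ready step → (iv).
Ready: (i) and (ii). (i) is listed earlier → (i).
(ii) needed (iv), now all done → (ii).
(v) needed (i) and (ii), now all done → (v).

(vi) (vii) (iii) (iv) (i) (ii) (v)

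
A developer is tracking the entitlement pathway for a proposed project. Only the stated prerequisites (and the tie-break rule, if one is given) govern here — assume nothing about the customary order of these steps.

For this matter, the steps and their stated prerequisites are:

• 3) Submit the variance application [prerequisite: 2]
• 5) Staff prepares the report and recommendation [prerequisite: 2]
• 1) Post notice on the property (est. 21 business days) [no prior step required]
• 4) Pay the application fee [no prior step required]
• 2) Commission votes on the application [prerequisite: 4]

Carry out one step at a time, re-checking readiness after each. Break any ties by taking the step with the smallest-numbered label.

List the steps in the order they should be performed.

1 and 4 have no prerequisites; 1 has the earlier label, so 1 is first.
Next only 4 has its prerequisites met → 4.
2 is the only step now ready → 2.
3 and 5 are both available; 3 has the earlier label → 3.
5 needed 2, now all done → 5.

1 4 2 3 5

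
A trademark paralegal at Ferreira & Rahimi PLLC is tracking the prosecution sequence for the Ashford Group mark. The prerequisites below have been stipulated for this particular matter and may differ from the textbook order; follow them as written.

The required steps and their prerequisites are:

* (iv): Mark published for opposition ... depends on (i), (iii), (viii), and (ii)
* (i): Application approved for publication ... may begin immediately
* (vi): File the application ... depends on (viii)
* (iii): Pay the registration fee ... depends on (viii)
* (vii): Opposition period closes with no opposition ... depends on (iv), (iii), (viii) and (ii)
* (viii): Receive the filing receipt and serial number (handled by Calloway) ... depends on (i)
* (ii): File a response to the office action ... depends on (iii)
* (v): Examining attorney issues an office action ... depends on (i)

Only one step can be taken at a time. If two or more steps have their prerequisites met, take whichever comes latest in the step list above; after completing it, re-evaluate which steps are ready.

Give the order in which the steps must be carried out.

(i), (v), (viii), (iii), (ii), (vi), (iv), (vii)

(i) has no prerequisites → (i) first.
(v) and (viii) are both available; (v) is listed later → (v).
(viii) is the only step now ready → (viii).
(iii) and (vi) are both available; (iii) is listed later → (iii).
(ii) now also ready, so the ready set is {(ii), (vi)}; (ii) is listed later → (ii).
(vi) and (iv) are both available; (vi) is listed later → (vi).
(iv) is the only step now ready → (iv).
(vii) needed (ii), (viii), (iii) and (iv), now all done → (vii).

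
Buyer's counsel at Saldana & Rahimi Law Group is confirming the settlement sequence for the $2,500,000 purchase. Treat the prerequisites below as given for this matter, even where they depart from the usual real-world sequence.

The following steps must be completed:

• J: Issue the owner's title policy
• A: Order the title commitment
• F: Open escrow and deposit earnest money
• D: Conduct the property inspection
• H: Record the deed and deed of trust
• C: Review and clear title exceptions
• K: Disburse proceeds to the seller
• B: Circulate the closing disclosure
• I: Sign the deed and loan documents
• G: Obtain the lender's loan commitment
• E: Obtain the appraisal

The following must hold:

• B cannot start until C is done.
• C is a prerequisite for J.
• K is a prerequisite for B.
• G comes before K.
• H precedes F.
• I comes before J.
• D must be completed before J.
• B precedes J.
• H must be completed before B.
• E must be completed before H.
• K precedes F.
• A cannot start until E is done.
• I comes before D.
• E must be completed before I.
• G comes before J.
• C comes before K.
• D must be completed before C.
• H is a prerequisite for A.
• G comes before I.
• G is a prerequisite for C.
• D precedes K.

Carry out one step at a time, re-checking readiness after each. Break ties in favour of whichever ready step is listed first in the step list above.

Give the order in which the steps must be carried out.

Nothing is required for G and E. G is listed earlier → G first.
E is the only step now ready → E.
H and I are both available; H is listed earlier → H.
A now also ready, so the ready set is {A, I}; A is listed earlier → A.
I needed G and E, now all done → I.
D needed I, now all done → D.
C is the only step now ready → C.
K needed D, C and G, now all done → K.
Now F and B have their prerequisites met. F is listed earlier, so F next.
B is the only step now ready → B.
That leaves J as the only ready step → J.

G, E, H, A, I, D, C, K, F, B, J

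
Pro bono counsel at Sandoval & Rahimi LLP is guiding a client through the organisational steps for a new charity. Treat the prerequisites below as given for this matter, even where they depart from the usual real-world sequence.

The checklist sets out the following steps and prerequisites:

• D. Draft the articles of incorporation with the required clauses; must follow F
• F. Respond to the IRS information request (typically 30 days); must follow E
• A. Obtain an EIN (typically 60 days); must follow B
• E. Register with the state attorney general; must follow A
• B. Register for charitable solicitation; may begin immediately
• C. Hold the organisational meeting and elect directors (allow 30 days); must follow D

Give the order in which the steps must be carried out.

B, A, E, F, D, C

B is the only step with nothing outstanding, so it goes first.
A is the only step now ready → A.
That leaves E as the only ready step → E.
F needed E, now all done → F.
D is the only step now ready → D.
That leaves C as the only ready step → C.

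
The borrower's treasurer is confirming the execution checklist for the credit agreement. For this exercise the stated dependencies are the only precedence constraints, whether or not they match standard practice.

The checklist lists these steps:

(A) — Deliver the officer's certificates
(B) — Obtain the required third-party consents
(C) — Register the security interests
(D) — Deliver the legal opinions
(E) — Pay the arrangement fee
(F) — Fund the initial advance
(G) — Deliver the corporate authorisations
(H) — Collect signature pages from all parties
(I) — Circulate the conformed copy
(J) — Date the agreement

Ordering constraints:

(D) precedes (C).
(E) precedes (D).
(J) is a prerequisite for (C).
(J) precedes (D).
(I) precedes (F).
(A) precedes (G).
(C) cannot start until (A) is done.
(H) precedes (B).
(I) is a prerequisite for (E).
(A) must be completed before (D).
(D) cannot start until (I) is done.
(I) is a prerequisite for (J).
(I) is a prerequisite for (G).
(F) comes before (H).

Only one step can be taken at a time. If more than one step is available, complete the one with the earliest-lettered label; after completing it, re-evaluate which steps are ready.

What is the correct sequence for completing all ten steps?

Nothing is required for (A) and (I). (A) has the earlier label → (A) first.
Next only (I) has its prerequisites met → (I).
Now (E), (F), (G) and (J) have their prerequisites met. (E) has the earlier label, so (E) next.
Ready: (F), (G) and (J). (F) has the earlier label → (F).
(G), (H) and (J) are all available; (G) has the earlier label → (G).
Ready: (H) and (J). (H) has the earlier label → (H).
Ready: (B) and (J). (B) has the earlier label → (B).
That leaves (J) as the only ready step → (J).
(D) is the only step now ready → (D).
That leaves (C) as the only ready step → (C).

(A), (I), (E), (F), (G), (H), (B), (J), (D), (C)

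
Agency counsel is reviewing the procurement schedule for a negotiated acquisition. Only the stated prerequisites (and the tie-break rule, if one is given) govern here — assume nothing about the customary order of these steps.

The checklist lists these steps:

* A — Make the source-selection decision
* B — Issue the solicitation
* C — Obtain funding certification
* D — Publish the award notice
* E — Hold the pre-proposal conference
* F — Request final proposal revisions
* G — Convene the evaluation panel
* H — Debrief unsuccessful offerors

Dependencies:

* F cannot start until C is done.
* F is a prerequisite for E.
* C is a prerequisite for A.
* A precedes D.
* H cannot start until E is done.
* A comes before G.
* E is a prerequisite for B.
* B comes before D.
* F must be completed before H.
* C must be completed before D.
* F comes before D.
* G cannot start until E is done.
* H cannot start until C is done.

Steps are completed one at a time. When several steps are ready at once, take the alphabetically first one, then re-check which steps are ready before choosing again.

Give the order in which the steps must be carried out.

C, A, F, E, B, D, G, H

C has no prerequisites → C first.
A and F are both available; A has the earlier label → A.
F needed C, now all done → F.
Next only E has its prerequisites met → E.
Now B, G and H have their prerequisites met. B has the earlier label, so B next.
Now D, G and H have their prerequisites met. D has the earlier label, so D next.
G and H are both available; G has the earlier label → G.
H needed C, E and F, now all done → H.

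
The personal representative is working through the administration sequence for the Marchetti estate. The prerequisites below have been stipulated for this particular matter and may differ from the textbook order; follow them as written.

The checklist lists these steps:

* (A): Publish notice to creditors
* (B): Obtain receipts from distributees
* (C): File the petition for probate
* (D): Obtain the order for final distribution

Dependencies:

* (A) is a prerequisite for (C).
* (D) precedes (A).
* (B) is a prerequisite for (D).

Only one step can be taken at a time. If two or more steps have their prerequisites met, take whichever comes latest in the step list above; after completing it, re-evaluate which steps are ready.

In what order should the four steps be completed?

(B) (D) (A) (C)

(B) has no prerequisites → (B) first.
(D) needed (B), now all done → (D).
That leaves (A) as the only ready step → (A).
Next only (C) has its prerequisites met → (C).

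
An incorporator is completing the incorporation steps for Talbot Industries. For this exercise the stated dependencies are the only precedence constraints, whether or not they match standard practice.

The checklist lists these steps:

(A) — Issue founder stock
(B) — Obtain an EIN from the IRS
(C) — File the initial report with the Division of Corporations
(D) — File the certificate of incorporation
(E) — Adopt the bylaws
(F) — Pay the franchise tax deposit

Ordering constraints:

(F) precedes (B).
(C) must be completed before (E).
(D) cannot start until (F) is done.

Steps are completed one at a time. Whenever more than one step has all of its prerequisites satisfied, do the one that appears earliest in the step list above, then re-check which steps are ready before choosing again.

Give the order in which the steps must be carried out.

(A), (C) and (F) have no prerequisites; (A) is listed earlier, so (A) is first.
Ready: (C) and (F). (C) is listed earlier → (C).
Now (E) and (F) have their prerequisites met. (E) is listed earlier, so (E) next.
(F) is the only step now ready → (F).
Ready: (B) and (D). (B) is listed earlier → (B).
(D) needed (F), now all done → (D).

(A), (C), (E), (F), (B), (D)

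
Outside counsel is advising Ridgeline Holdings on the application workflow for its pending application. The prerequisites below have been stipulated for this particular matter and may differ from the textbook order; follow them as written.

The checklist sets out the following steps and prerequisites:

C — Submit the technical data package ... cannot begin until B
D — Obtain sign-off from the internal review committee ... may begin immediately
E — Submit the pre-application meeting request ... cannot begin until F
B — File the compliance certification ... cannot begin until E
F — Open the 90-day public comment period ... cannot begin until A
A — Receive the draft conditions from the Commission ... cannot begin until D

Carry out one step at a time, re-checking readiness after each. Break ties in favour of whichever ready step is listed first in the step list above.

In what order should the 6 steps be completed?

D → A → F → E → B → C

Only D has no prerequisites, so it is first.
A needed D, now all done → A.
F needed A, now all done → F.
E is the only step now ready → E.
B needed E, now all done → B.
C needed B, now all done → C.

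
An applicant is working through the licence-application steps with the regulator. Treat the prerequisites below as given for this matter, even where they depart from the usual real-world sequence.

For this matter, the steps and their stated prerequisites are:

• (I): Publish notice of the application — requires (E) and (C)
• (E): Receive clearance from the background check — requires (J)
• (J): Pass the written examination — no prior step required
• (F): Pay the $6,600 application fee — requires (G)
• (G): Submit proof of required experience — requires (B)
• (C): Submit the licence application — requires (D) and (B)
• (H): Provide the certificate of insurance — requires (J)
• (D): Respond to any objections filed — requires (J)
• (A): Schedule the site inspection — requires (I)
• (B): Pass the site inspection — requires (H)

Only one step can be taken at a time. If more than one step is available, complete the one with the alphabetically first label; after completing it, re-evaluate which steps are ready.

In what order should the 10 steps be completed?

(J), (D), (E), (H), (B), (C), (G), (F), (I), (A)

(J) has no prerequisites → (J) first.
Ready: (D), (E) and (H). (D) has the earlier label → (D).
Now (E) and (H) have their prerequisites met. (E) has the earlier label, so (E) next.
(H) is the only step now ready → (H).
(B) is the only step now ready → (B).
Now (C) and (G) have their prerequisites met. (C) has the earlier label, so (C) next.
Now (G) and (I) have their prerequisites met. (G) has the earlier label, so (G) next.
(F) now also ready, so the ready set is {(F), (I)}; (F) has the earlier label → (F).
That leaves (I) as the only ready step → (I).
That leaves (A) as the only ready step → (A).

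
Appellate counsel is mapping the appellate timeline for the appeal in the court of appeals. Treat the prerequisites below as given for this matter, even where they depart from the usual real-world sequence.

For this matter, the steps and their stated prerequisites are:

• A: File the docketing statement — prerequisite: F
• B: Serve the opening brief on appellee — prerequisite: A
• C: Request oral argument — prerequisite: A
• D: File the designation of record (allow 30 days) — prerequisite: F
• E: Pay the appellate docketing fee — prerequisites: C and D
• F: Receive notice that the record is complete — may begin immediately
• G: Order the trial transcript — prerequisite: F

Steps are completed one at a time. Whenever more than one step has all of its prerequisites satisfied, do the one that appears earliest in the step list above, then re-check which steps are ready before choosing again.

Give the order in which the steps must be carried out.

F A B C D E G

F has no prerequisites → F first.
A, D and G are all available; A is listed earlier → A.
B and C now also ready, so the ready set is {B, C, D, G}; B is listed earlier → B.
Now C, D and G have their prerequisites met. C is listed earlier, so C next.
Ready: D and G. D is listed earlier → D.
E now also ready, so the ready set is {E, G}; E is listed earlier → E.
Next only G has its prerequisites met → G.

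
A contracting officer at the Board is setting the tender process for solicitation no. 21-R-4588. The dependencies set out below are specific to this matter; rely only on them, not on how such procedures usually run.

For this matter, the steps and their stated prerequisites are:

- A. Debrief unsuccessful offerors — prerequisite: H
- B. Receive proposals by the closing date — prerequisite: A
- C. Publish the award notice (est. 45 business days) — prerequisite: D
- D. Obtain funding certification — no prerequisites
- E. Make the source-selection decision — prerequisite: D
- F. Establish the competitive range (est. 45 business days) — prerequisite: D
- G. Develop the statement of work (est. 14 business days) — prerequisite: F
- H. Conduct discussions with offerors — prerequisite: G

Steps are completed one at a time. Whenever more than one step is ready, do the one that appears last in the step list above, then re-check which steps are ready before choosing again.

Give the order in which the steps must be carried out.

D F G H E C A B

Only D has no prerequisites, so it is first.
F, E and C are all available; F is listed later → F.
G now also ready, so the ready set is {G, E, C}; G is listed later → G.
H, E and C are all available; H is listed later → H.
Now E, C and A have their prerequisites met. E is listed later, so E next.
C and A are both available; C is listed later → C.
A needed H, now all done → A.
B needed A, now all done → B.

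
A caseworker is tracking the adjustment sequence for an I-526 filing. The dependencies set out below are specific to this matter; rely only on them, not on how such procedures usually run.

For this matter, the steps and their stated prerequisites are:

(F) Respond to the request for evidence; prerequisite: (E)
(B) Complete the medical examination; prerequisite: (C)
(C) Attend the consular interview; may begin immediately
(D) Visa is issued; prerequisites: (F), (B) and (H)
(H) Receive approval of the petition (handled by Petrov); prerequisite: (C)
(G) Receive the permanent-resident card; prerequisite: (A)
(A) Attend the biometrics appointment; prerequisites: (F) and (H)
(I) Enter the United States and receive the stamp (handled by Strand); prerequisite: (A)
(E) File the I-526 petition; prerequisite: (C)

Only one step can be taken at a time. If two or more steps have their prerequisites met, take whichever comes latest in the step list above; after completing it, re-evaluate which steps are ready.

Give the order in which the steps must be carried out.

(C), (E), (H), (B), (F), (A), (I), (G), (D)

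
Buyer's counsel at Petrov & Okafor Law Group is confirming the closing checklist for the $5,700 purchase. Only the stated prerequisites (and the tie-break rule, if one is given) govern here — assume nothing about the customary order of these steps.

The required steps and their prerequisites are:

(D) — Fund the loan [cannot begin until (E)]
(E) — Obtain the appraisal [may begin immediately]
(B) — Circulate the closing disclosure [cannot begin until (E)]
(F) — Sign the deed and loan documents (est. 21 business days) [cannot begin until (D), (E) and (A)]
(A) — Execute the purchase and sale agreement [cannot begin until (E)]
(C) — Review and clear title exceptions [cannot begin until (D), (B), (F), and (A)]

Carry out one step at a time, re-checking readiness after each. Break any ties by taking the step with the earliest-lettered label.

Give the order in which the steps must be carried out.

(E) is the only step with nothing outstanding, so it goes first.
(A), (B) and (D) are all available; (A) has the earlier label → (A).
(B) and (D) are both available; (B) has the earlier label → (B).
Next only (D) has its prerequisites met → (D).
(F) needed (A), (D) and (E), now all done → (F).
(C) needed (A), (B), (D) and (F), now all done → (C).

(E) (A) (B) (D) (F) (C)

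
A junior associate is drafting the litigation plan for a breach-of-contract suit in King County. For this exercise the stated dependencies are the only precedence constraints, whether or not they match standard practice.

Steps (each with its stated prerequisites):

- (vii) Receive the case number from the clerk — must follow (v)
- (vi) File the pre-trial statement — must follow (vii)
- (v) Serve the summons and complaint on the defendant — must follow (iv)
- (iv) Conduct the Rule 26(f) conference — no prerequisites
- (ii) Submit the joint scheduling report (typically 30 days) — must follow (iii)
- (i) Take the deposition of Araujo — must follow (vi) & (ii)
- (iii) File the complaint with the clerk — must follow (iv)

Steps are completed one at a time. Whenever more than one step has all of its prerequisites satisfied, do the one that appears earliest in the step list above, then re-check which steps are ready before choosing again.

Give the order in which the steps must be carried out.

(iv) has no prerequisites → (iv) first.
(v) and (iii) are both available; (v) is listed earlier → (v).
(vii) now also ready, so the ready set is {(vii), (iii)}; (vii) is listed earlier → (vii).
Now (vi) and (iii) have their prerequisites met. (vi) is listed earlier, so (vi) next.
(iii) needed (iv), now all done → (iii).
(ii) is the only step now ready → (ii).
Next only (i) has its prerequisites met → (i).

(iv), (v), (vii), (vi), (iii), (ii), (i)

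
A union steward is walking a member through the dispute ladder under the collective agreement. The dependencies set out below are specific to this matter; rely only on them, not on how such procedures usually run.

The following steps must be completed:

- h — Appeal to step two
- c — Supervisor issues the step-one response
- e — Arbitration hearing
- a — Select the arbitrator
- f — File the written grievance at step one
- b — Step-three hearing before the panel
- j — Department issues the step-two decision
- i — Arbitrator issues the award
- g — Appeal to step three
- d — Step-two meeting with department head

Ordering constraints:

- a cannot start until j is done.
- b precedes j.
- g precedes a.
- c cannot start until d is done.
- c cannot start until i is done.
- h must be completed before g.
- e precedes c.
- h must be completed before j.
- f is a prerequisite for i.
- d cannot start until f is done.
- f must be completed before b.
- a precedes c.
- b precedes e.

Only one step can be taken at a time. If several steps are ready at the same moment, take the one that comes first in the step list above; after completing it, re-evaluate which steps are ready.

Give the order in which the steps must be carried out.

h f b e j i g a d c

Nothing is required for h and f. h is listed earlier → h first.
Ready: f and g. f is listed earlier → f.
b, i and d now also ready, so the ready set is {b, i, g, d}; b is listed earlier → b.
e and j now also ready, so the ready set is {e, j, i, g, d}; e is listed earlier → e.
Now j, i, g and d have their prerequisites met. j is listed earlier, so j next.
i, g and d are all available; i is listed earlier → i.
Now g and d have their prerequisites met. g is listed earlier, so g next.
Now a and d have their prerequisites met. a is listed earlier, so a next.
That leaves d as the only ready step → d.
Next only c has its prerequisites met → c.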